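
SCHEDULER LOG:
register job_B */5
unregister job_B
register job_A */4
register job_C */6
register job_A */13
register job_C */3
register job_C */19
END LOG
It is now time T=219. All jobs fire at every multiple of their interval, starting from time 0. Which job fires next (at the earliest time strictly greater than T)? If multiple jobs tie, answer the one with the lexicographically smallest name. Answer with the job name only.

Op 1: register job_B */5 -> active={job_B:*/5}
Op 2: unregister job_B -> active={}
Op 3: register job_A */4 -> active={job_A:*/4}
Op 4: register job_C */6 -> active={job_A:*/4, job_C:*/6}
Op 5: register job_A */13 -> active={job_A:*/13, job_C:*/6}
Op 6: register job_C */3 -> active={job_A:*/13, job_C:*/3}
Op 7: register job_C */19 -> active={job_A:*/13, job_C:*/19}
  job_A: interval 13, next fire after T=219 is 221
  job_C: interval 19, next fire after T=219 is 228
Earliest = 221, winner (lex tiebreak) = job_A

Answer: job_A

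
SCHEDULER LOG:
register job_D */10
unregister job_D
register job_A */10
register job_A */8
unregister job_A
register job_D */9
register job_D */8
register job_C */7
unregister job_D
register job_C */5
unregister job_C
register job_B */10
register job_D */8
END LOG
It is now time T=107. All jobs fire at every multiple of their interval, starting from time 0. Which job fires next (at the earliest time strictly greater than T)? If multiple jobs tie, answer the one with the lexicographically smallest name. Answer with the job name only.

Answer: job_B

Derivation:
Op 1: register job_D */10 -> active={job_D:*/10}
Op 2: unregister job_D -> active={}
Op 3: register job_A */10 -> active={job_A:*/10}
Op 4: register job_A */8 -> active={job_A:*/8}
Op 5: unregister job_A -> active={}
Op 6: register job_D */9 -> active={job_D:*/9}
Op 7: register job_D */8 -> active={job_D:*/8}
Op 8: register job_C */7 -> active={job_C:*/7, job_D:*/8}
Op 9: unregister job_D -> active={job_C:*/7}
Op 10: register job_C */5 -> active={job_C:*/5}
Op 11: unregister job_C -> active={}
Op 12: register job_B */10 -> active={job_B:*/10}
Op 13: register job_D */8 -> active={job_B:*/10, job_D:*/8}
  job_B: interval 10, next fire after T=107 is 110
  job_D: interval 8, next fire after T=107 is 112
Earliest = 110, winner (lex tiebreak) = job_B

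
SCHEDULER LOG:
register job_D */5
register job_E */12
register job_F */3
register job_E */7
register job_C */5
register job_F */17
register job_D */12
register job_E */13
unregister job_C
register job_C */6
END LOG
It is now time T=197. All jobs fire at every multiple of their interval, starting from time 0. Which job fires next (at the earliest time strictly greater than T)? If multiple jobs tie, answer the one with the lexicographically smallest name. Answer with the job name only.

Answer: job_C

Derivation:
Op 1: register job_D */5 -> active={job_D:*/5}
Op 2: register job_E */12 -> active={job_D:*/5, job_E:*/12}
Op 3: register job_F */3 -> active={job_D:*/5, job_E:*/12, job_F:*/3}
Op 4: register job_E */7 -> active={job_D:*/5, job_E:*/7, job_F:*/3}
Op 5: register job_C */5 -> active={job_C:*/5, job_D:*/5, job_E:*/7, job_F:*/3}
Op 6: register job_F */17 -> active={job_C:*/5, job_D:*/5, job_E:*/7, job_F:*/17}
Op 7: register job_D */12 -> active={job_C:*/5, job_D:*/12, job_E:*/7, job_F:*/17}
Op 8: register job_E */13 -> active={job_C:*/5, job_D:*/12, job_E:*/13, job_F:*/17}
Op 9: unregister job_C -> active={job_D:*/12, job_E:*/13, job_F:*/17}
Op 10: register job_C */6 -> active={job_C:*/6, job_D:*/12, job_E:*/13, job_F:*/17}
  job_C: interval 6, next fire after T=197 is 198
  job_D: interval 12, next fire after T=197 is 204
  job_E: interval 13, next fire after T=197 is 208
  job_F: interval 17, next fire after T=197 is 204
Earliest = 198, winner (lex tiebreak) = job_C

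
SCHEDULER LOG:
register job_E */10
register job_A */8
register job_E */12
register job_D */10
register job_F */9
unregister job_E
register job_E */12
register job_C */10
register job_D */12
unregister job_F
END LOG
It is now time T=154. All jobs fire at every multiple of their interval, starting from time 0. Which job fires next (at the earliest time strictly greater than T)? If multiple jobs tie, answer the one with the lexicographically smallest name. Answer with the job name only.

Answer: job_D

Derivation:
Op 1: register job_E */10 -> active={job_E:*/10}
Op 2: register job_A */8 -> active={job_A:*/8, job_E:*/10}
Op 3: register job_E */12 -> active={job_A:*/8, job_E:*/12}
Op 4: register job_D */10 -> active={job_A:*/8, job_D:*/10, job_E:*/12}
Op 5: register job_F */9 -> active={job_A:*/8, job_D:*/10, job_E:*/12, job_F:*/9}
Op 6: unregister job_E -> active={job_A:*/8, job_D:*/10, job_F:*/9}
Op 7: register job_E */12 -> active={job_A:*/8, job_D:*/10, job_E:*/12, job_F:*/9}
Op 8: register job_C */10 -> active={job_A:*/8, job_C:*/10, job_D:*/10, job_E:*/12, job_F:*/9}
Op 9: register job_D */12 -> active={job_A:*/8, job_C:*/10, job_D:*/12, job_E:*/12, job_F:*/9}
Op 10: unregister job_F -> active={job_A:*/8, job_C:*/10, job_D:*/12, job_E:*/12}
  job_A: interval 8, next fire after T=154 is 160
  job_C: interval 10, next fire after T=154 is 160
  job_D: interval 12, next fire after T=154 is 156
  job_E: interval 12, next fire after T=154 is 156
Earliest = 156, winner (lex tiebreak) = job_D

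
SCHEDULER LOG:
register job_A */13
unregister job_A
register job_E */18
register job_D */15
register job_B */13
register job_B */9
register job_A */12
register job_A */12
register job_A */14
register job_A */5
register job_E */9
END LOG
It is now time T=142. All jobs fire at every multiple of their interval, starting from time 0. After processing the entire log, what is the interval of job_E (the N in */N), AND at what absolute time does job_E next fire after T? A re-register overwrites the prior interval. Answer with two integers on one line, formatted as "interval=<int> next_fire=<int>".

Answer: interval=9 next_fire=144

Derivation:
Op 1: register job_A */13 -> active={job_A:*/13}
Op 2: unregister job_A -> active={}
Op 3: register job_E */18 -> active={job_E:*/18}
Op 4: register job_D */15 -> active={job_D:*/15, job_E:*/18}
Op 5: register job_B */13 -> active={job_B:*/13, job_D:*/15, job_E:*/18}
Op 6: register job_B */9 -> active={job_B:*/9, job_D:*/15, job_E:*/18}
Op 7: register job_A */12 -> active={job_A:*/12, job_B:*/9, job_D:*/15, job_E:*/18}
Op 8: register job_A */12 -> active={job_A:*/12, job_B:*/9, job_D:*/15, job_E:*/18}
Op 9: register job_A */14 -> active={job_A:*/14, job_B:*/9, job_D:*/15, job_E:*/18}
Op 10: register job_A */5 -> active={job_A:*/5, job_B:*/9, job_D:*/15, job_E:*/18}
Op 11: register job_E */9 -> active={job_A:*/5, job_B:*/9, job_D:*/15, job_E:*/9}
Final interval of job_E = 9
Next fire of job_E after T=142: (142//9+1)*9 = 144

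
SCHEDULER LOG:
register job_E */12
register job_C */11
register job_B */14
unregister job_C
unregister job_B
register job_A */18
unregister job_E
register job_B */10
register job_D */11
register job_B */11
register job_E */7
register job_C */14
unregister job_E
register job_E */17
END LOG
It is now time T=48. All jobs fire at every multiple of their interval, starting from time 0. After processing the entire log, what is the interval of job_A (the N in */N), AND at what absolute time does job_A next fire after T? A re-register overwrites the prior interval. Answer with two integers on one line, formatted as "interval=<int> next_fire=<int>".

Op 1: register job_E */12 -> active={job_E:*/12}
Op 2: register job_C */11 -> active={job_C:*/11, job_E:*/12}
Op 3: register job_B */14 -> active={job_B:*/14, job_C:*/11, job_E:*/12}
Op 4: unregister job_C -> active={job_B:*/14, job_E:*/12}
Op 5: unregister job_B -> active={job_E:*/12}
Op 6: register job_A */18 -> active={job_A:*/18, job_E:*/12}
Op 7: unregister job_E -> active={job_A:*/18}
Op 8: register job_B */10 -> active={job_A:*/18, job_B:*/10}
Op 9: register job_D */11 -> active={job_A:*/18, job_B:*/10, job_D:*/11}
Op 10: register job_B */11 -> active={job_A:*/18, job_B:*/11, job_D:*/11}
Op 11: register job_E */7 -> active={job_A:*/18, job_B:*/11, job_D:*/11, job_E:*/7}
Op 12: register job_C */14 -> active={job_A:*/18, job_B:*/11, job_C:*/14, job_D:*/11, job_E:*/7}
Op 13: unregister job_E -> active={job_A:*/18, job_B:*/11, job_C:*/14, job_D:*/11}
Op 14: register job_E */17 -> active={job_A:*/18, job_B:*/11, job_C:*/14, job_D:*/11, job_E:*/17}
Final interval of job_A = 18
Next fire of job_A after T=48: (48//18+1)*18 = 54

Answer: interval=18 next_fire=54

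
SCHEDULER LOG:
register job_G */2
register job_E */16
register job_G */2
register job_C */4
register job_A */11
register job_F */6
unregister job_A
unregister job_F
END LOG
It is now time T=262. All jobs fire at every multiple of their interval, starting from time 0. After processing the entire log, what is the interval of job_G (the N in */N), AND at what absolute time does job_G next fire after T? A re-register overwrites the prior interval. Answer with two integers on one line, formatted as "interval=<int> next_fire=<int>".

Op 1: register job_G */2 -> active={job_G:*/2}
Op 2: register job_E */16 -> active={job_E:*/16, job_G:*/2}
Op 3: register job_G */2 -> active={job_E:*/16, job_G:*/2}
Op 4: register job_C */4 -> active={job_C:*/4, job_E:*/16, job_G:*/2}
Op 5: register job_A */11 -> active={job_A:*/11, job_C:*/4, job_E:*/16, job_G:*/2}
Op 6: register job_F */6 -> active={job_A:*/11, job_C:*/4, job_E:*/16, job_F:*/6, job_G:*/2}
Op 7: unregister job_A -> active={job_C:*/4, job_E:*/16, job_F:*/6, job_G:*/2}
Op 8: unregister job_F -> active={job_C:*/4, job_E:*/16, job_G:*/2}
Final interval of job_G = 2
Next fire of job_G after T=262: (262//2+1)*2 = 264

Answer: interval=2 next_fire=264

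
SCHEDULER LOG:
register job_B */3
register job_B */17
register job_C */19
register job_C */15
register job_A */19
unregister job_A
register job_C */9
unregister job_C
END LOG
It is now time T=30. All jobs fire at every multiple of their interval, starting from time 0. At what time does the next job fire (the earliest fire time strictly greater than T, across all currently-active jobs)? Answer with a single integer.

Answer: 34

Derivation:
Op 1: register job_B */3 -> active={job_B:*/3}
Op 2: register job_B */17 -> active={job_B:*/17}
Op 3: register job_C */19 -> active={job_B:*/17, job_C:*/19}
Op 4: register job_C */15 -> active={job_B:*/17, job_C:*/15}
Op 5: register job_A */19 -> active={job_A:*/19, job_B:*/17, job_C:*/15}
Op 6: unregister job_A -> active={job_B:*/17, job_C:*/15}
Op 7: register job_C */9 -> active={job_B:*/17, job_C:*/9}
Op 8: unregister job_C -> active={job_B:*/17}
  job_B: interval 17, next fire after T=30 is 34
Earliest fire time = 34 (job job_B)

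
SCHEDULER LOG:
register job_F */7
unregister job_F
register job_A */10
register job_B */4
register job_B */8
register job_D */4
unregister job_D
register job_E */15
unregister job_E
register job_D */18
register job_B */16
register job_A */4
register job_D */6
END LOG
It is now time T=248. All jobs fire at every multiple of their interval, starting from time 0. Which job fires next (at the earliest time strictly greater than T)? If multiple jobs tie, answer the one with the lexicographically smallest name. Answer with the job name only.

Answer: job_A

Derivation:
Op 1: register job_F */7 -> active={job_F:*/7}
Op 2: unregister job_F -> active={}
Op 3: register job_A */10 -> active={job_A:*/10}
Op 4: register job_B */4 -> active={job_A:*/10, job_B:*/4}
Op 5: register job_B */8 -> active={job_A:*/10, job_B:*/8}
Op 6: register job_D */4 -> active={job_A:*/10, job_B:*/8, job_D:*/4}
Op 7: unregister job_D -> active={job_A:*/10, job_B:*/8}
Op 8: register job_E */15 -> active={job_A:*/10, job_B:*/8, job_E:*/15}
Op 9: unregister job_E -> active={job_A:*/10, job_B:*/8}
Op 10: register job_D */18 -> active={job_A:*/10, job_B:*/8, job_D:*/18}
Op 11: register job_B */16 -> active={job_A:*/10, job_B:*/16, job_D:*/18}
Op 12: register job_A */4 -> active={job_A:*/4, job_B:*/16, job_D:*/18}
Op 13: register job_D */6 -> active={job_A:*/4, job_B:*/16, job_D:*/6}
  job_A: interval 4, next fire after T=248 is 252
  job_B: interval 16, next fire after T=248 is 256
  job_D: interval 6, next fire after T=248 is 252
Earliest = 252, winner (lex tiebreak) = job_A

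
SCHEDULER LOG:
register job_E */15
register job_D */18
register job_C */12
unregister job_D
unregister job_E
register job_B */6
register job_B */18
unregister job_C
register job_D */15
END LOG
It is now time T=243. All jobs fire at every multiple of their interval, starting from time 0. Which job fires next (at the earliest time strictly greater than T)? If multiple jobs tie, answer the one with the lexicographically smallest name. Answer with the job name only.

Op 1: register job_E */15 -> active={job_E:*/15}
Op 2: register job_D */18 -> active={job_D:*/18, job_E:*/15}
Op 3: register job_C */12 -> active={job_C:*/12, job_D:*/18, job_E:*/15}
Op 4: unregister job_D -> active={job_C:*/12, job_E:*/15}
Op 5: unregister job_E -> active={job_C:*/12}
Op 6: register job_B */6 -> active={job_B:*/6, job_C:*/12}
Op 7: register job_B */18 -> active={job_B:*/18, job_C:*/12}
Op 8: unregister job_C -> active={job_B:*/18}
Op 9: register job_D */15 -> active={job_B:*/18, job_D:*/15}
  job_B: interval 18, next fire after T=243 is 252
  job_D: interval 15, next fire after T=243 is 255
Earliest = 252, winner (lex tiebreak) = job_B

Answer: job_B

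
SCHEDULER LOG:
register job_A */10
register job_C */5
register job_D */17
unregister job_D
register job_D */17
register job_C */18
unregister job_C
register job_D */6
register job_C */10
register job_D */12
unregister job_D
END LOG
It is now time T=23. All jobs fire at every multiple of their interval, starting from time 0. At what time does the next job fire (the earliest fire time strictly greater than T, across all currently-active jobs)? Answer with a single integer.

Op 1: register job_A */10 -> active={job_A:*/10}
Op 2: register job_C */5 -> active={job_A:*/10, job_C:*/5}
Op 3: register job_D */17 -> active={job_A:*/10, job_C:*/5, job_D:*/17}
Op 4: unregister job_D -> active={job_A:*/10, job_C:*/5}
Op 5: register job_D */17 -> active={job_A:*/10, job_C:*/5, job_D:*/17}
Op 6: register job_C */18 -> active={job_A:*/10, job_C:*/18, job_D:*/17}
Op 7: unregister job_C -> active={job_A:*/10, job_D:*/17}
Op 8: register job_D */6 -> active={job_A:*/10, job_D:*/6}
Op 9: register job_C */10 -> active={job_A:*/10, job_C:*/10, job_D:*/6}
Op 10: register job_D */12 -> active={job_A:*/10, job_C:*/10, job_D:*/12}
Op 11: unregister job_D -> active={job_A:*/10, job_C:*/10}
  job_A: interval 10, next fire after T=23 is 30
  job_C: interval 10, next fire after T=23 is 30
Earliest fire time = 30 (job job_A)

Answer: 30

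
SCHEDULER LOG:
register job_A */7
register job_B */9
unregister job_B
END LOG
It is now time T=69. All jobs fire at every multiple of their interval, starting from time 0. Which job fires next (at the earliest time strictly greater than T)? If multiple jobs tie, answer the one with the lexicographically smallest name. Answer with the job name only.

Op 1: register job_A */7 -> active={job_A:*/7}
Op 2: register job_B */9 -> active={job_A:*/7, job_B:*/9}
Op 3: unregister job_B -> active={job_A:*/7}
  job_A: interval 7, next fire after T=69 is 70
Earliest = 70, winner (lex tiebreak) = job_A

Answer: job_A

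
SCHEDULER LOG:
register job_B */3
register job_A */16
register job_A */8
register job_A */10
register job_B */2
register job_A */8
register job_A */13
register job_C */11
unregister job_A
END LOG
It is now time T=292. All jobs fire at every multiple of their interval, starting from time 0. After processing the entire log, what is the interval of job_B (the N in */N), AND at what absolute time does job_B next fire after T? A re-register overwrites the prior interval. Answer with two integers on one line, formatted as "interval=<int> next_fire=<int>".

Answer: interval=2 next_fire=294

Derivation:
Op 1: register job_B */3 -> active={job_B:*/3}
Op 2: register job_A */16 -> active={job_A:*/16, job_B:*/3}
Op 3: register job_A */8 -> active={job_A:*/8, job_B:*/3}
Op 4: register job_A */10 -> active={job_A:*/10, job_B:*/3}
Op 5: register job_B */2 -> active={job_A:*/10, job_B:*/2}
Op 6: register job_A */8 -> active={job_A:*/8, job_B:*/2}
Op 7: register job_A */13 -> active={job_A:*/13, job_B:*/2}
Op 8: register job_C */11 -> active={job_A:*/13, job_B:*/2, job_C:*/11}
Op 9: unregister job_A -> active={job_B:*/2, job_C:*/11}
Final interval of job_B = 2
Next fire of job_B after T=292: (292//2+1)*2 = 294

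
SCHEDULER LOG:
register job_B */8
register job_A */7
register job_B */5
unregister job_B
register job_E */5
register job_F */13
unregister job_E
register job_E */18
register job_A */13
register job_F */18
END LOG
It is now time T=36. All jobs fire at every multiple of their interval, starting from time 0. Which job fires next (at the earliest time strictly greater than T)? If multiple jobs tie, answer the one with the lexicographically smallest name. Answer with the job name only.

Answer: job_A

Derivation:
Op 1: register job_B */8 -> active={job_B:*/8}
Op 2: register job_A */7 -> active={job_A:*/7, job_B:*/8}
Op 3: register job_B */5 -> active={job_A:*/7, job_B:*/5}
Op 4: unregister job_B -> active={job_A:*/7}
Op 5: register job_E */5 -> active={job_A:*/7, job_E:*/5}
Op 6: register job_F */13 -> active={job_A:*/7, job_E:*/5, job_F:*/13}
Op 7: unregister job_E -> active={job_A:*/7, job_F:*/13}
Op 8: register job_E */18 -> active={job_A:*/7, job_E:*/18, job_F:*/13}
Op 9: register job_A */13 -> active={job_A:*/13, job_E:*/18, job_F:*/13}
Op 10: register job_F */18 -> active={job_A:*/13, job_E:*/18, job_F:*/18}
  job_A: interval 13, next fire after T=36 is 39
  job_E: interval 18, next fire after T=36 is 54
  job_F: interval 18, next fire after T=36 is 54
Earliest = 39, winner (lex tiebreak) = job_A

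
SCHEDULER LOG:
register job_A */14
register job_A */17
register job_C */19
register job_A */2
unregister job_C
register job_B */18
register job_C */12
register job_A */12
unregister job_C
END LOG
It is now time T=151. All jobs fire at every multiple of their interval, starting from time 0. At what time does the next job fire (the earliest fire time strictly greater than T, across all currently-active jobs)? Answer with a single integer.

Op 1: register job_A */14 -> active={job_A:*/14}
Op 2: register job_A */17 -> active={job_A:*/17}
Op 3: register job_C */19 -> active={job_A:*/17, job_C:*/19}
Op 4: register job_A */2 -> active={job_A:*/2, job_C:*/19}
Op 5: unregister job_C -> active={job_A:*/2}
Op 6: register job_B */18 -> active={job_A:*/2, job_B:*/18}
Op 7: register job_C */12 -> active={job_A:*/2, job_B:*/18, job_C:*/12}
Op 8: register job_A */12 -> active={job_A:*/12, job_B:*/18, job_C:*/12}
Op 9: unregister job_C -> active={job_A:*/12, job_B:*/18}
  job_A: interval 12, next fire after T=151 is 156
  job_B: interval 18, next fire after T=151 is 162
Earliest fire time = 156 (job job_A)

Answer: 156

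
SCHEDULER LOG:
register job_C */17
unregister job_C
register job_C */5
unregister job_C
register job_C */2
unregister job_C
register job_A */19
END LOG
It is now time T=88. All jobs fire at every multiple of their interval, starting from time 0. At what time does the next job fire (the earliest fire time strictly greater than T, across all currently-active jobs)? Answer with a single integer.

Op 1: register job_C */17 -> active={job_C:*/17}
Op 2: unregister job_C -> active={}
Op 3: register job_C */5 -> active={job_C:*/5}
Op 4: unregister job_C -> active={}
Op 5: register job_C */2 -> active={job_C:*/2}
Op 6: unregister job_C -> active={}
Op 7: register job_A */19 -> active={job_A:*/19}
  job_A: interval 19, next fire after T=88 is 95
Earliest fire time = 95 (job job_A)

Answer: 95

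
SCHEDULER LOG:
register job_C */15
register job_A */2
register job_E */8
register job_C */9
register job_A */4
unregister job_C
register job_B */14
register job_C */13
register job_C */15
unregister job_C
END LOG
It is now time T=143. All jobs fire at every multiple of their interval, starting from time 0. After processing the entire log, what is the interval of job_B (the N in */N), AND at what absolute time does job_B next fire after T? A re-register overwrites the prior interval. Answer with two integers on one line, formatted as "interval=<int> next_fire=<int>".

Op 1: register job_C */15 -> active={job_C:*/15}
Op 2: register job_A */2 -> active={job_A:*/2, job_C:*/15}
Op 3: register job_E */8 -> active={job_A:*/2, job_C:*/15, job_E:*/8}
Op 4: register job_C */9 -> active={job_A:*/2, job_C:*/9, job_E:*/8}
Op 5: register job_A */4 -> active={job_A:*/4, job_C:*/9, job_E:*/8}
Op 6: unregister job_C -> active={job_A:*/4, job_E:*/8}
Op 7: register job_B */14 -> active={job_A:*/4, job_B:*/14, job_E:*/8}
Op 8: register job_C */13 -> active={job_A:*/4, job_B:*/14, job_C:*/13, job_E:*/8}
Op 9: register job_C */15 -> active={job_A:*/4, job_B:*/14, job_C:*/15, job_E:*/8}
Op 10: unregister job_C -> active={job_A:*/4, job_B:*/14, job_E:*/8}
Final interval of job_B = 14
Next fire of job_B after T=143: (143//14+1)*14 = 154

Answer: interval=14 next_fire=154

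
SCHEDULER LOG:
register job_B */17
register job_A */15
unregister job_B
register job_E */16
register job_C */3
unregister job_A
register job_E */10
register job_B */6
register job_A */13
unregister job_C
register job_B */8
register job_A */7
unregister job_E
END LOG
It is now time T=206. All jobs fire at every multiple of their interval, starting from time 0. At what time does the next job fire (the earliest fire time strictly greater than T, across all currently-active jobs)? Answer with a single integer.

Op 1: register job_B */17 -> active={job_B:*/17}
Op 2: register job_A */15 -> active={job_A:*/15, job_B:*/17}
Op 3: unregister job_B -> active={job_A:*/15}
Op 4: register job_E */16 -> active={job_A:*/15, job_E:*/16}
Op 5: register job_C */3 -> active={job_A:*/15, job_C:*/3, job_E:*/16}
Op 6: unregister job_A -> active={job_C:*/3, job_E:*/16}
Op 7: register job_E */10 -> active={job_C:*/3, job_E:*/10}
Op 8: register job_B */6 -> active={job_B:*/6, job_C:*/3, job_E:*/10}
Op 9: register job_A */13 -> active={job_A:*/13, job_B:*/6, job_C:*/3, job_E:*/10}
Op 10: unregister job_C -> active={job_A:*/13, job_B:*/6, job_E:*/10}
Op 11: register job_B */8 -> active={job_A:*/13, job_B:*/8, job_E:*/10}
Op 12: register job_A */7 -> active={job_A:*/7, job_B:*/8, job_E:*/10}
Op 13: unregister job_E -> active={job_A:*/7, job_B:*/8}
  job_A: interval 7, next fire after T=206 is 210
  job_B: interval 8, next fire after T=206 is 208
Earliest fire time = 208 (job job_B)

Answer: 208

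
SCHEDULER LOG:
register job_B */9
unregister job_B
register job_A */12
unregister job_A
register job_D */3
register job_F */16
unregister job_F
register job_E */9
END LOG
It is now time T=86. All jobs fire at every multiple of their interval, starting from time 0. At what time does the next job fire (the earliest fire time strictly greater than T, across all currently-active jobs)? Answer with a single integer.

Op 1: register job_B */9 -> active={job_B:*/9}
Op 2: unregister job_B -> active={}
Op 3: register job_A */12 -> active={job_A:*/12}
Op 4: unregister job_A -> active={}
Op 5: register job_D */3 -> active={job_D:*/3}
Op 6: register job_F */16 -> active={job_D:*/3, job_F:*/16}
Op 7: unregister job_F -> active={job_D:*/3}
Op 8: register job_E */9 -> active={job_D:*/3, job_E:*/9}
  job_D: interval 3, next fire after T=86 is 87
  job_E: interval 9, next fire after T=86 is 90
Earliest fire time = 87 (job job_D)

Answer: 87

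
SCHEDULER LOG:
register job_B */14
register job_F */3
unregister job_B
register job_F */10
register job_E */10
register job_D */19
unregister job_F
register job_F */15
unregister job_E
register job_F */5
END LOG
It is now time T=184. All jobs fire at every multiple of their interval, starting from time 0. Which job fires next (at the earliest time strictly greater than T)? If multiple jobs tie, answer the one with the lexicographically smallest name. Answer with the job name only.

Answer: job_F

Derivation:
Op 1: register job_B */14 -> active={job_B:*/14}
Op 2: register job_F */3 -> active={job_B:*/14, job_F:*/3}
Op 3: unregister job_B -> active={job_F:*/3}
Op 4: register job_F */10 -> active={job_F:*/10}
Op 5: register job_E */10 -> active={job_E:*/10, job_F:*/10}
Op 6: register job_D */19 -> active={job_D:*/19, job_E:*/10, job_F:*/10}
Op 7: unregister job_F -> active={job_D:*/19, job_E:*/10}
Op 8: register job_F */15 -> active={job_D:*/19, job_E:*/10, job_F:*/15}
Op 9: unregister job_E -> active={job_D:*/19, job_F:*/15}
Op 10: register job_F */5 -> active={job_D:*/19, job_F:*/5}
  job_D: interval 19, next fire after T=184 is 190
  job_F: interval 5, next fire after T=184 is 185
Earliest = 185, winner (lex tiebreak) = job_F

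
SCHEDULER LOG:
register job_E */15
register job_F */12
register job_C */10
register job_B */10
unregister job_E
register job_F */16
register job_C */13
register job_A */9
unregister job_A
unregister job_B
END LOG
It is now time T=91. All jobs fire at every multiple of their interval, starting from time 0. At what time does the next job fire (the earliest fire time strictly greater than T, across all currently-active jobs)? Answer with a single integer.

Op 1: register job_E */15 -> active={job_E:*/15}
Op 2: register job_F */12 -> active={job_E:*/15, job_F:*/12}
Op 3: register job_C */10 -> active={job_C:*/10, job_E:*/15, job_F:*/12}
Op 4: register job_B */10 -> active={job_B:*/10, job_C:*/10, job_E:*/15, job_F:*/12}
Op 5: unregister job_E -> active={job_B:*/10, job_C:*/10, job_F:*/12}
Op 6: register job_F */16 -> active={job_B:*/10, job_C:*/10, job_F:*/16}
Op 7: register job_C */13 -> active={job_B:*/10, job_C:*/13, job_F:*/16}
Op 8: register job_A */9 -> active={job_A:*/9, job_B:*/10, job_C:*/13, job_F:*/16}
Op 9: unregister job_A -> active={job_B:*/10, job_C:*/13, job_F:*/16}
Op 10: unregister job_B -> active={job_C:*/13, job_F:*/16}
  job_C: interval 13, next fire after T=91 is 104
  job_F: interval 16, next fire after T=91 is 96
Earliest fire time = 96 (job job_F)

Answer: 96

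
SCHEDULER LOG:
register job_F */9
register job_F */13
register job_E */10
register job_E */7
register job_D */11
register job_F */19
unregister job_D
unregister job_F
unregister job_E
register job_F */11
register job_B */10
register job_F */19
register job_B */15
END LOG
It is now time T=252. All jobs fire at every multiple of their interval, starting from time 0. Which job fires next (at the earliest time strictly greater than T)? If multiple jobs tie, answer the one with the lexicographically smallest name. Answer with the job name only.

Answer: job_B

Derivation:
Op 1: register job_F */9 -> active={job_F:*/9}
Op 2: register job_F */13 -> active={job_F:*/13}
Op 3: register job_E */10 -> active={job_E:*/10, job_F:*/13}
Op 4: register job_E */7 -> active={job_E:*/7, job_F:*/13}
Op 5: register job_D */11 -> active={job_D:*/11, job_E:*/7, job_F:*/13}
Op 6: register job_F */19 -> active={job_D:*/11, job_E:*/7, job_F:*/19}
Op 7: unregister job_D -> active={job_E:*/7, job_F:*/19}
Op 8: unregister job_F -> active={job_E:*/7}
Op 9: unregister job_E -> active={}
Op 10: register job_F */11 -> active={job_F:*/11}
Op 11: register job_B */10 -> active={job_B:*/10, job_F:*/11}
Op 12: register job_F */19 -> active={job_B:*/10, job_F:*/19}
Op 13: register job_B */15 -> active={job_B:*/15, job_F:*/19}
  job_B: interval 15, next fire after T=252 is 255
  job_F: interval 19, next fire after T=252 is 266
Earliest = 255, winner (lex tiebreak) = job_B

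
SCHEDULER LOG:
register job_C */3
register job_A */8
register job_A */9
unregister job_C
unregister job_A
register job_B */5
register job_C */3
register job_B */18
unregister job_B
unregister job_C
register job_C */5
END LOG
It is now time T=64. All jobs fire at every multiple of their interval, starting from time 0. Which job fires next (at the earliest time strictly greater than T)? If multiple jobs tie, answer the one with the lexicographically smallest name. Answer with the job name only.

Answer: job_C

Derivation:
Op 1: register job_C */3 -> active={job_C:*/3}
Op 2: register job_A */8 -> active={job_A:*/8, job_C:*/3}
Op 3: register job_A */9 -> active={job_A:*/9, job_C:*/3}
Op 4: unregister job_C -> active={job_A:*/9}
Op 5: unregister job_A -> active={}
Op 6: register job_B */5 -> active={job_B:*/5}
Op 7: register job_C */3 -> active={job_B:*/5, job_C:*/3}
Op 8: register job_B */18 -> active={job_B:*/18, job_C:*/3}
Op 9: unregister job_B -> active={job_C:*/3}
Op 10: unregister job_C -> active={}
Op 11: register job_C */5 -> active={job_C:*/5}
  job_C: interval 5, next fire after T=64 is 65
Earliest = 65, winner (lex tiebreak) = job_C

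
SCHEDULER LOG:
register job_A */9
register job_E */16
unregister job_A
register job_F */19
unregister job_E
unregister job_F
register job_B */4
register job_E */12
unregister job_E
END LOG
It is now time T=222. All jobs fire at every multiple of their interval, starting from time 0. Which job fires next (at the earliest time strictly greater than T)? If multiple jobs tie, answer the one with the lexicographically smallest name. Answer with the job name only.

Answer: job_B

Derivation:
Op 1: register job_A */9 -> active={job_A:*/9}
Op 2: register job_E */16 -> active={job_A:*/9, job_E:*/16}
Op 3: unregister job_A -> active={job_E:*/16}
Op 4: register job_F */19 -> active={job_E:*/16, job_F:*/19}
Op 5: unregister job_E -> active={job_F:*/19}
Op 6: unregister job_F -> active={}
Op 7: register job_B */4 -> active={job_B:*/4}
Op 8: register job_E */12 -> active={job_B:*/4, job_E:*/12}
Op 9: unregister job_E -> active={job_B:*/4}
  job_B: interval 4, next fire after T=222 is 224
Earliest = 224, winner (lex tiebreak) = job_B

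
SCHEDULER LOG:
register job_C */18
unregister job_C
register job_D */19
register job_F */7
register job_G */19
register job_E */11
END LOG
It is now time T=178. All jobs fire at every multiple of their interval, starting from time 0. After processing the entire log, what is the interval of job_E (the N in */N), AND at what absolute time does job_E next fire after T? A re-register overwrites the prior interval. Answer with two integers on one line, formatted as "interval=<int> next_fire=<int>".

Answer: interval=11 next_fire=187

Derivation:
Op 1: register job_C */18 -> active={job_C:*/18}
Op 2: unregister job_C -> active={}
Op 3: register job_D */19 -> active={job_D:*/19}
Op 4: register job_F */7 -> active={job_D:*/19, job_F:*/7}
Op 5: register job_G */19 -> active={job_D:*/19, job_F:*/7, job_G:*/19}
Op 6: register job_E */11 -> active={job_D:*/19, job_E:*/11, job_F:*/7, job_G:*/19}
Final interval of job_E = 11
Next fire of job_E after T=178: (178//11+1)*11 = 187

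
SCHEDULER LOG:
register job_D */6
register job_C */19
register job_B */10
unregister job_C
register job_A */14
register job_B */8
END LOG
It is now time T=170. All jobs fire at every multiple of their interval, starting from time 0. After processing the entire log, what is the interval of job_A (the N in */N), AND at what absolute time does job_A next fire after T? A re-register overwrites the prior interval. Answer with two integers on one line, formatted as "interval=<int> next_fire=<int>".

Op 1: register job_D */6 -> active={job_D:*/6}
Op 2: register job_C */19 -> active={job_C:*/19, job_D:*/6}
Op 3: register job_B */10 -> active={job_B:*/10, job_C:*/19, job_D:*/6}
Op 4: unregister job_C -> active={job_B:*/10, job_D:*/6}
Op 5: register job_A */14 -> active={job_A:*/14, job_B:*/10, job_D:*/6}
Op 6: register job_B */8 -> active={job_A:*/14, job_B:*/8, job_D:*/6}
Final interval of job_A = 14
Next fire of job_A after T=170: (170//14+1)*14 = 182

Answer: interval=14 next_fire=182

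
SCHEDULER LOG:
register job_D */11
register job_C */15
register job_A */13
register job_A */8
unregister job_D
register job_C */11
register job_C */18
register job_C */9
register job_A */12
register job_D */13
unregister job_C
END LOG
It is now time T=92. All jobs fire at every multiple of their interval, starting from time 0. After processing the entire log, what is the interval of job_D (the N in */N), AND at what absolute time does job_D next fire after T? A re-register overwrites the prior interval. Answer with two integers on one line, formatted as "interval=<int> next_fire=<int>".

Answer: interval=13 next_fire=104

Derivation:
Op 1: register job_D */11 -> active={job_D:*/11}
Op 2: register job_C */15 -> active={job_C:*/15, job_D:*/11}
Op 3: register job_A */13 -> active={job_A:*/13, job_C:*/15, job_D:*/11}
Op 4: register job_A */8 -> active={job_A:*/8, job_C:*/15, job_D:*/11}
Op 5: unregister job_D -> active={job_A:*/8, job_C:*/15}
Op 6: register job_C */11 -> active={job_A:*/8, job_C:*/11}
Op 7: register job_C */18 -> active={job_A:*/8, job_C:*/18}
Op 8: register job_C */9 -> active={job_A:*/8, job_C:*/9}
Op 9: register job_A */12 -> active={job_A:*/12, job_C:*/9}
Op 10: register job_D */13 -> active={job_A:*/12, job_C:*/9, job_D:*/13}
Op 11: unregister job_C -> active={job_A:*/12, job_D:*/13}
Final interval of job_D = 13
Next fire of job_D after T=92: (92//13+1)*13 = 104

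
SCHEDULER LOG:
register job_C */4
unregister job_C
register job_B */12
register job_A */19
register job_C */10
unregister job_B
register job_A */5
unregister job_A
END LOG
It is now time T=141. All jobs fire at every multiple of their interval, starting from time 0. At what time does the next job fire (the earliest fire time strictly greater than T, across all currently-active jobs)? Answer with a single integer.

Op 1: register job_C */4 -> active={job_C:*/4}
Op 2: unregister job_C -> active={}
Op 3: register job_B */12 -> active={job_B:*/12}
Op 4: register job_A */19 -> active={job_A:*/19, job_B:*/12}
Op 5: register job_C */10 -> active={job_A:*/19, job_B:*/12, job_C:*/10}
Op 6: unregister job_B -> active={job_A:*/19, job_C:*/10}
Op 7: register job_A */5 -> active={job_A:*/5, job_C:*/10}
Op 8: unregister job_A -> active={job_C:*/10}
  job_C: interval 10, next fire after T=141 is 150
Earliest fire time = 150 (job job_C)

Answer: 150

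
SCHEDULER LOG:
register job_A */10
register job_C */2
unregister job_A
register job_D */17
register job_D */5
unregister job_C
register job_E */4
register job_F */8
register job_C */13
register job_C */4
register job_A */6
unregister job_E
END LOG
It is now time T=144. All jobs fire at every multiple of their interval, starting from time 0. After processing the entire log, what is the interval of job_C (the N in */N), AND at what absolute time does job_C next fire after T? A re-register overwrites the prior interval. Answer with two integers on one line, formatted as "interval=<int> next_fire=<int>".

Answer: interval=4 next_fire=148

Derivation:
Op 1: register job_A */10 -> active={job_A:*/10}
Op 2: register job_C */2 -> active={job_A:*/10, job_C:*/2}
Op 3: unregister job_A -> active={job_C:*/2}
Op 4: register job_D */17 -> active={job_C:*/2, job_D:*/17}
Op 5: register job_D */5 -> active={job_C:*/2, job_D:*/5}
Op 6: unregister job_C -> active={job_D:*/5}
Op 7: register job_E */4 -> active={job_D:*/5, job_E:*/4}
Op 8: register job_F */8 -> active={job_D:*/5, job_E:*/4, job_F:*/8}
Op 9: register job_C */13 -> active={job_C:*/13, job_D:*/5, job_E:*/4, job_F:*/8}
Op 10: register job_C */4 -> active={job_C:*/4, job_D:*/5, job_E:*/4, job_F:*/8}
Op 11: register job_A */6 -> active={job_A:*/6, job_C:*/4, job_D:*/5, job_E:*/4, job_F:*/8}
Op 12: unregister job_E -> active={job_A:*/6, job_C:*/4, job_D:*/5, job_F:*/8}
Final interval of job_C = 4
Next fire of job_C after T=144: (144//4+1)*4 = 148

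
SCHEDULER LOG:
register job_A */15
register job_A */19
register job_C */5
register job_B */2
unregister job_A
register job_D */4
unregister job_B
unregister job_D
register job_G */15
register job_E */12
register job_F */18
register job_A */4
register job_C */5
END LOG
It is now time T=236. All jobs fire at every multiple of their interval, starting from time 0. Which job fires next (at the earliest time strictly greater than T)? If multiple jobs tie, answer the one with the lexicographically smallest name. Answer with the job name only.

Answer: job_A

Derivation:
Op 1: register job_A */15 -> active={job_A:*/15}
Op 2: register job_A */19 -> active={job_A:*/19}
Op 3: register job_C */5 -> active={job_A:*/19, job_C:*/5}
Op 4: register job_B */2 -> active={job_A:*/19, job_B:*/2, job_C:*/5}
Op 5: unregister job_A -> active={job_B:*/2, job_C:*/5}
Op 6: register job_D */4 -> active={job_B:*/2, job_C:*/5, job_D:*/4}
Op 7: unregister job_B -> active={job_C:*/5, job_D:*/4}
Op 8: unregister job_D -> active={job_C:*/5}
Op 9: register job_G */15 -> active={job_C:*/5, job_G:*/15}
Op 10: register job_E */12 -> active={job_C:*/5, job_E:*/12, job_G:*/15}
Op 11: register job_F */18 -> active={job_C:*/5, job_E:*/12, job_F:*/18, job_G:*/15}
Op 12: register job_A */4 -> active={job_A:*/4, job_C:*/5, job_E:*/12, job_F:*/18, job_G:*/15}
Op 13: register job_C */5 -> active={job_A:*/4, job_C:*/5, job_E:*/12, job_F:*/18, job_G:*/15}
  job_A: interval 4, next fire after T=236 is 240
  job_C: interval 5, next fire after T=236 is 240
  job_E: interval 12, next fire after T=236 is 240
  job_F: interval 18, next fire after T=236 is 252
  job_G: interval 15, next fire after T=236 is 240
Earliest = 240, winner (lex tiebreak) = job_A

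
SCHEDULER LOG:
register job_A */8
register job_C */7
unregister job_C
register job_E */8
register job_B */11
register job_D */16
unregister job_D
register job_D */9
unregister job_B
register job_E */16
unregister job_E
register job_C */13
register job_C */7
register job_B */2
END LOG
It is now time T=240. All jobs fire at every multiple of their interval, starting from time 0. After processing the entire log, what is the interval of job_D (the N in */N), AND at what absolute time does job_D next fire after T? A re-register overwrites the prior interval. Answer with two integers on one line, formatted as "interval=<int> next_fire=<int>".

Answer: interval=9 next_fire=243

Derivation:
Op 1: register job_A */8 -> active={job_A:*/8}
Op 2: register job_C */7 -> active={job_A:*/8, job_C:*/7}
Op 3: unregister job_C -> active={job_A:*/8}
Op 4: register job_E */8 -> active={job_A:*/8, job_E:*/8}
Op 5: register job_B */11 -> active={job_A:*/8, job_B:*/11, job_E:*/8}
Op 6: register job_D */16 -> active={job_A:*/8, job_B:*/11, job_D:*/16, job_E:*/8}
Op 7: unregister job_D -> active={job_A:*/8, job_B:*/11, job_E:*/8}
Op 8: register job_D */9 -> active={job_A:*/8, job_B:*/11, job_D:*/9, job_E:*/8}
Op 9: unregister job_B -> active={job_A:*/8, job_D:*/9, job_E:*/8}
Op 10: register job_E */16 -> active={job_A:*/8, job_D:*/9, job_E:*/16}
Op 11: unregister job_E -> active={job_A:*/8, job_D:*/9}
Op 12: register job_C */13 -> active={job_A:*/8, job_C:*/13, job_D:*/9}
Op 13: register job_C */7 -> active={job_A:*/8, job_C:*/7, job_D:*/9}
Op 14: register job_B */2 -> active={job_A:*/8, job_B:*/2, job_C:*/7, job_D:*/9}
Final interval of job_D = 9
Next fire of job_D after T=240: (240//9+1)*9 = 243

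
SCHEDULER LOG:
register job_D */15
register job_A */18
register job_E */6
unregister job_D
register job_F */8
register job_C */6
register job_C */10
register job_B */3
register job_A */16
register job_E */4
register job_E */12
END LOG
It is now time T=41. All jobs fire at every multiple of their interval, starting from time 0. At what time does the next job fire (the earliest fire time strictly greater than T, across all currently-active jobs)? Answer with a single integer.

Answer: 42

Derivation:
Op 1: register job_D */15 -> active={job_D:*/15}
Op 2: register job_A */18 -> active={job_A:*/18, job_D:*/15}
Op 3: register job_E */6 -> active={job_A:*/18, job_D:*/15, job_E:*/6}
Op 4: unregister job_D -> active={job_A:*/18, job_E:*/6}
Op 5: register job_F */8 -> active={job_A:*/18, job_E:*/6, job_F:*/8}
Op 6: register job_C */6 -> active={job_A:*/18, job_C:*/6, job_E:*/6, job_F:*/8}
Op 7: register job_C */10 -> active={job_A:*/18, job_C:*/10, job_E:*/6, job_F:*/8}
Op 8: register job_B */3 -> active={job_A:*/18, job_B:*/3, job_C:*/10, job_E:*/6, job_F:*/8}
Op 9: register job_A */16 -> active={job_A:*/16, job_B:*/3, job_C:*/10, job_E:*/6, job_F:*/8}
Op 10: register job_E */4 -> active={job_A:*/16, job_B:*/3, job_C:*/10, job_E:*/4, job_F:*/8}
Op 11: register job_E */12 -> active={job_A:*/16, job_B:*/3, job_C:*/10, job_E:*/12, job_F:*/8}
  job_A: interval 16, next fire after T=41 is 48
  job_B: interval 3, next fire after T=41 is 42
  job_C: interval 10, next fire after T=41 is 50
  job_E: interval 12, next fire after T=41 is 48
  job_F: interval 8, next fire after T=41 is 48
Earliest fire time = 42 (job job_B)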